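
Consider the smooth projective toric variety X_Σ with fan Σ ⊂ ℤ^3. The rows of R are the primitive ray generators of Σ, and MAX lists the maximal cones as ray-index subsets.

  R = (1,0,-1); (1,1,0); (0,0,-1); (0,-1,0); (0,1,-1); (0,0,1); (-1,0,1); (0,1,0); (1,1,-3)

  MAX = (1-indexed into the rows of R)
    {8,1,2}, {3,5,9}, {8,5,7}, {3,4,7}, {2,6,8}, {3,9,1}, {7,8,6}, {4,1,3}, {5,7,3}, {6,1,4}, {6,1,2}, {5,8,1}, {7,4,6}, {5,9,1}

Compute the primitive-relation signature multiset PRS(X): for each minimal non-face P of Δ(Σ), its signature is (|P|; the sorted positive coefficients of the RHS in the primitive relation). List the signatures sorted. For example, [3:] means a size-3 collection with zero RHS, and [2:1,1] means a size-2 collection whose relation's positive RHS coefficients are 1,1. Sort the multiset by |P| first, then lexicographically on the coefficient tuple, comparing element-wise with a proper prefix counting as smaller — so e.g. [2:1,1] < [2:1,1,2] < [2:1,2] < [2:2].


The 17 primitive collections of Σ (r=9, n=3):

  P = {1,7}:  v_{1} + v_{7} = 0  ⟹  sig = [2:]
  P = {3,6}:  v_{3} + v_{6} = 0  ⟹  sig = [2:]
  P = {4,8}:  v_{4} + v_{8} = 0  ⟹  sig = [2:]
  P = {3,8}:  v_{3} + v_{8} = v_{5}  ⟹  sig = [2:1]
  P = {4,5}:  v_{4} + v_{5} = v_{3}  ⟹  sig = [2:1]
  P = {5,6}:  v_{5} + v_{6} = v_{8}  ⟹  sig = [2:1]
  P = {2,3}:  v_{2} + v_{3} = v_{1} + v_{8}  ⟹  sig = [2:1,1]
  P = {2,4}:  v_{2} + v_{4} = v_{1} + v_{6}  ⟹  sig = [2:1,1]
  P = {2,7}:  v_{2} + v_{7} = v_{6} + v_{8}  ⟹  sig = [2:1,1]
  P = {6,9}:  v_{6} + v_{9} = v_{1} + v_{5}  ⟹  sig = [2:1,1]
  P = {7,9}:  v_{7} + v_{9} = v_{3} + v_{5}  ⟹  sig = [2:1,1]
  P = {2,9}:  v_{2} + v_{9} = 2·v_{1} + v_{5} + v_{8}  ⟹  sig = [2:1,1,2]
  P = {2,5}:  v_{2} + v_{5} = v_{1} + 2·v_{8}  ⟹  sig = [2:1,2]
  P = {4,9}:  v_{4} + v_{9} = v_{1} + 2·v_{3}  ⟹  sig = [2:1,2]
  P = {8,9}:  v_{8} + v_{9} = v_{1} + 2·v_{5}  ⟹  sig = [2:1,2]
  P = {1,3,5}:  v_{1} + v_{3} + v_{5} = v_{9}  ⟹  sig = [3:1]
  P = {1,6,8}:  v_{1} + v_{6} + v_{8} = v_{2}  ⟹  sig = [3:1]

so the primitive-relation signature multiset is
    [2:]
    [2:]
    [2:]
    [2:1]
    [2:1]
    [2:1]
    [2:1,1]
    [2:1,1]
    [2:1,1]
    [2:1,1]
    [2:1,1]
    [2:1,1,2]
    [2:1,2]
    [2:1,2]
    [2:1,2]
    [3:1]
    [3:1]


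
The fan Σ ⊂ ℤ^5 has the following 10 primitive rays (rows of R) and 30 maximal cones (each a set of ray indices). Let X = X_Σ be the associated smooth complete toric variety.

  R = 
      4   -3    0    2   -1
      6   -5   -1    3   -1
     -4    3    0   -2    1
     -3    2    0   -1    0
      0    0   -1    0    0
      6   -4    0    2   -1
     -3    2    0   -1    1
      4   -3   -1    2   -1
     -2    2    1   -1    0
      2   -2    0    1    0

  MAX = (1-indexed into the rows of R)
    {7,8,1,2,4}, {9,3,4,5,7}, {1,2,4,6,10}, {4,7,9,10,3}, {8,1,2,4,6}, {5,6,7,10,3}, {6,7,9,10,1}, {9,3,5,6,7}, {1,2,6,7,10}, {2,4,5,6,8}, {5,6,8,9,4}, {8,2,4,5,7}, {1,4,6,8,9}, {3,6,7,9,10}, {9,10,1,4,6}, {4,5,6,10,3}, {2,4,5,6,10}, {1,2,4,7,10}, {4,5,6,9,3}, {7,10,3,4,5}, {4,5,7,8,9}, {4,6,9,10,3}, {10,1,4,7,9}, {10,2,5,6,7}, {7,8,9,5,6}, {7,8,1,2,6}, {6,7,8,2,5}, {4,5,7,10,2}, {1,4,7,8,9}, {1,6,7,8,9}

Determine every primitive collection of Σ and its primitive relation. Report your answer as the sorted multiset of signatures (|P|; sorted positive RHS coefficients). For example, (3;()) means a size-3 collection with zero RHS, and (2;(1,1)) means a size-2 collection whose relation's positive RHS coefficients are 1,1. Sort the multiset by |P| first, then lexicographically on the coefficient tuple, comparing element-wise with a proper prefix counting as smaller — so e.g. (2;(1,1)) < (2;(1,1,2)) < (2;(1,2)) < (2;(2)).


Δ(Σ) — 10 vertices, 8 min non-faces:

  {1,3}:  v_{1} + v_{3} = 0  ⟹  sig = (2;())
  {1,5}:  v_{1} + v_{5} = v_{8}  ⟹  sig = (2;(1))
  {2,9}:  v_{2} + v_{9} = v_{1}  ⟹  sig = (2;(1))
  {3,8}:  v_{3} + v_{8} = v_{5}  ⟹  sig = (2;(1))
  {8,10}:  v_{8} + v_{10} = v_{2}  ⟹  sig = (2;(1))
  {2,3}:  v_{2} + v_{3} = v_{5} + v_{10}  ⟹  sig = (2;(1,1))
  {4,6,7}:  v_{4} + v_{6} + v_{7} = 0  ⟹  sig = (3;())
  {5,9,10}:  v_{5} + v_{9} + v_{10} = 0  ⟹  sig = (3;())

Sorted signature multiset PRS(X):
    (2;())
    (2;(1))
    (2;(1))
    (2;(1))
    (2;(1))
    (2;(1,1))
    (3;())
    (3;())


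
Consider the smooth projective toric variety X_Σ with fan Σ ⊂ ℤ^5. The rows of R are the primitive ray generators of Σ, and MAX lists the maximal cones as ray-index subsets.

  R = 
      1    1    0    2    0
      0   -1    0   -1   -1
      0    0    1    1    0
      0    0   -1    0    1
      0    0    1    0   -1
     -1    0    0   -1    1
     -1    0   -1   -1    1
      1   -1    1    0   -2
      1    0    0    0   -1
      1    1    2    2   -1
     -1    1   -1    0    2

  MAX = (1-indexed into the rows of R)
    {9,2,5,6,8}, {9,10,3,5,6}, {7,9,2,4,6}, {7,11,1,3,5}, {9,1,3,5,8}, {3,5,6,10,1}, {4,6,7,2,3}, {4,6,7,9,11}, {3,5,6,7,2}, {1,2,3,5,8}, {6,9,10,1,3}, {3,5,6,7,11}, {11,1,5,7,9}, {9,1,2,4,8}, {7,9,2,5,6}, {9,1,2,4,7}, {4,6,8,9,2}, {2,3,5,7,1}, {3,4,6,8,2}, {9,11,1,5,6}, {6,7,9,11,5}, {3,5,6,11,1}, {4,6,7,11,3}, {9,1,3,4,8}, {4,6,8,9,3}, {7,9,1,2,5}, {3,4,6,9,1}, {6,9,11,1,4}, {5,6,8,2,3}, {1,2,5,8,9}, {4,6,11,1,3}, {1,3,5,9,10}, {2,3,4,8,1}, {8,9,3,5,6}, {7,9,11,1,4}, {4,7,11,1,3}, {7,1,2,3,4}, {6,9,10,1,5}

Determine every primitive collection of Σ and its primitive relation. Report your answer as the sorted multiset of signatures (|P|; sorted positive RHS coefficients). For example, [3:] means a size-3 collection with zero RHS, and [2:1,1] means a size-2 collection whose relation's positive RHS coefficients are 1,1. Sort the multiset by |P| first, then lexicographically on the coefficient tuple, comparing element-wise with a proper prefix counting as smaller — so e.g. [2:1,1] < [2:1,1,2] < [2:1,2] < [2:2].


Primitive collections (16):

  P = {4,5}:  v_{4} + v_{5} = 0  ⟹  sig = [2:]
  P = {8,11}:  v_{8} + v_{11} = 0  ⟹  sig = [2:]
  P = {2,11}:  v_{2} + v_{11} = v_{7}  ⟹  sig = [2:1]
  P = {7,8}:  v_{7} + v_{8} = v_{2}  ⟹  sig = [2:1]
  P = {2,10}:  v_{2} + v_{10} = v_{3} + v_{5} + v_{9}  ⟹  sig = [2:1,1,1]
  P = {7,10}:  v_{7} + v_{10} = v_{1} + v_{5} + v_{6}  ⟹  sig = [2:1,1,1]
  P = {4,10}:  v_{4} + v_{10} = v_{1} + v_{3} + v_{6} + v_{9}  ⟹  sig = [2:1,1,1,1]
  P = {8,10}:  v_{8} + v_{10} = 2·v_{3} + v_{5} + 2·v_{9}  ⟹  sig = [2:1,2,2]
  P = {10,11}:  v_{10} + v_{11} = 2·v_{1} + v_{5} + 2·v_{6}  ⟹  sig = [2:1,2,2]
  P = {1,2,6}:  v_{1} + v_{2} + v_{6} = 0  ⟹  sig = [3:]
  P = {3,7,9}:  v_{3} + v_{7} + v_{9} = 0  ⟹  sig = [3:]
  P = {1,6,7}:  v_{1} + v_{6} + v_{7} = v_{11}  ⟹  sig = [3:1]
  P = {2,3,9}:  v_{2} + v_{3} + v_{9} = v_{8}  ⟹  sig = [3:1]
  P = {1,6,8}:  v_{1} + v_{6} + v_{8} = v_{3} + v_{9}  ⟹  sig = [3:1,1]
  P = {3,9,11}:  v_{3} + v_{9} + v_{11} = v_{1} + v_{6}  ⟹  sig = [3:1,1]
  P = {1,3,5,6,9}:  v_{1} + v_{3} + v_{5} + v_{6} + v_{9} = v_{10}  ⟹  sig = [5:1]

Hence PRS(X_Σ) =
{ [2:] ×2,  [2:1] ×2,  [2:1,1,1] ×2,  [2:1,1,1,1],  [2:1,2,2] ×2,  [3:] ×2,  [3:1] ×2,  [3:1,1] ×2,  [5:1] }


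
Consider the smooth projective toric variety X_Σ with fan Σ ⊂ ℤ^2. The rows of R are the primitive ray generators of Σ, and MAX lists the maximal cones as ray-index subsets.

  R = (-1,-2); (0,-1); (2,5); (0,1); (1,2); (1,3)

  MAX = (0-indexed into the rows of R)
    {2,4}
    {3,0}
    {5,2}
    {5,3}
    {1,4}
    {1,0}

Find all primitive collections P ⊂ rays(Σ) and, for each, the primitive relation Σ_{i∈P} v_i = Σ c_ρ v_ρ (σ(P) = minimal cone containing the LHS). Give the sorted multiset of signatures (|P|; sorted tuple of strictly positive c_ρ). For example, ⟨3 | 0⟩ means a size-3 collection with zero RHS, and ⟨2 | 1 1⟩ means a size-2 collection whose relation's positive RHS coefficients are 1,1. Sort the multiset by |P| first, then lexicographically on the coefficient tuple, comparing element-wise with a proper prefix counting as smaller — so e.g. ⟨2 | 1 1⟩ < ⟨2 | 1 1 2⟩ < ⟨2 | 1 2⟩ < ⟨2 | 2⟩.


Σ has 9 primitive collections:

  P = {0,4}:  v_{0} + v_{4} = 0 ; sig = ⟨2 | 0⟩
  P = {1,3}:  v_{1} + v_{3} = 0 ; sig = ⟨2 | 0⟩
  P = {0,2}:  v_{0} + v_{2} = v_{5} ; sig = ⟨2 | 1⟩
  P = {0,5}:  v_{0} + v_{5} = v_{3} ; sig = ⟨2 | 1⟩
  P = {1,5}:  v_{1} + v_{5} = v_{4} ; sig = ⟨2 | 1⟩
  P = {3,4}:  v_{3} + v_{4} = v_{5} ; sig = ⟨2 | 1⟩
  P = {4,5}:  v_{4} + v_{5} = v_{2} ; sig = ⟨2 | 1⟩
  P = {1,2}:  v_{1} + v_{2} = 2·v_{4} ; sig = ⟨2 | 2⟩
  P = {2,3}:  v_{2} + v_{3} = 2·v_{5} ; sig = ⟨2 | 2⟩

Sorted signature multiset PRS(X):
[⟨2 | 0⟩, ⟨2 | 0⟩, ⟨2 | 1⟩, ⟨2 | 1⟩, ⟨2 | 1⟩, ⟨2 | 1⟩, ⟨2 | 1⟩, ⟨2 | 2⟩, ⟨2 | 2⟩]


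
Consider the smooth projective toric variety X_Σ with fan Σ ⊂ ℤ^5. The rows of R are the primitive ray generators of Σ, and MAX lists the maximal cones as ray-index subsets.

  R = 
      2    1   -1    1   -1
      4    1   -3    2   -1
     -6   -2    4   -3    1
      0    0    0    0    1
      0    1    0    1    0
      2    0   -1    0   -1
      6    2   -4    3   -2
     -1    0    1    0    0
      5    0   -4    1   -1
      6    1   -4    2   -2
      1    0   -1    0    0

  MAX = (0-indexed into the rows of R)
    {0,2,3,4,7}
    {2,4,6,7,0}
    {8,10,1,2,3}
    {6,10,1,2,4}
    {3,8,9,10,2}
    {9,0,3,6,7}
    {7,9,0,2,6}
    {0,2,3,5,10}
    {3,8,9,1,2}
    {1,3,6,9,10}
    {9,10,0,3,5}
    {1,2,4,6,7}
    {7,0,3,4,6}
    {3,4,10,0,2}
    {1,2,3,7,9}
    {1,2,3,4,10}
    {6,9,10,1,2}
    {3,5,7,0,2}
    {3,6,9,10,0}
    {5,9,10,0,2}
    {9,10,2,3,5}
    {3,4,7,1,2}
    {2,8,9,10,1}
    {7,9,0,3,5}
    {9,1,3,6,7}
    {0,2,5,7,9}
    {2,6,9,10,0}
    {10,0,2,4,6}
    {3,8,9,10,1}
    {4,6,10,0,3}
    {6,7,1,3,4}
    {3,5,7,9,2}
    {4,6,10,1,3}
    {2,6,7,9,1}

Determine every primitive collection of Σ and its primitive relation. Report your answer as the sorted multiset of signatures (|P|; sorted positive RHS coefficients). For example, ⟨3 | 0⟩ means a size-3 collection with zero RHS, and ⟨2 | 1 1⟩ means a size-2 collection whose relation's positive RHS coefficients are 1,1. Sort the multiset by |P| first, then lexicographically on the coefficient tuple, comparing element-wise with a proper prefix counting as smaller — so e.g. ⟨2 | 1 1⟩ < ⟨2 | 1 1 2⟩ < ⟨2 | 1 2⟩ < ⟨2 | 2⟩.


Primitive collections (14):

  P = {7,10}:  v_{7} + v_{10} = 0 — sig = ⟨2 | 0⟩
  P = {0,1}:  v_{0} + v_{1} = v_{6} — sig = ⟨2 | 1⟩
  P = {1,5}:  v_{1} + v_{5} = v_{9} — sig = ⟨2 | 1⟩
  P = {4,5}:  v_{4} + v_{5} = v_{0} — sig = ⟨2 | 1⟩
  P = {4,9}:  v_{4} + v_{9} = v_{6} — sig = ⟨2 | 1⟩
  P = {0,8}:  v_{0} + v_{8} = v_{9} + v_{10} — sig = ⟨2 | 1 1⟩
  P = {4,8}:  v_{4} + v_{8} = v_{1} + v_{10} — sig = ⟨2 | 1 1⟩
  P = {5,6}:  v_{5} + v_{6} = v_{0} + v_{9} — sig = ⟨2 | 1 1⟩
  P = {6,8}:  v_{6} + v_{8} = v_{1} + v_{9} + v_{10} — sig = ⟨2 | 1 1 1⟩
  P = {7,8}:  v_{7} + v_{8} = v_{1} + v_{2} + v_{3} + v_{9} — sig = ⟨2 | 1 1 1 1⟩
  P = {5,8}:  v_{5} + v_{8} = v_{2} + v_{3} + 2·v_{9} + v_{10} — sig = ⟨2 | 1 1 1 2⟩
  P = {2,3,6}:  v_{2} + v_{3} + v_{6} = 0 — sig = ⟨3 | 0⟩
  P = {0,2,3,9}:  v_{0} + v_{2} + v_{3} + v_{9} = v_{5} — sig = ⟨4 | 1⟩
  P = {1,2,3,9,10}:  v_{1} + v_{2} + v_{3} + v_{9} + v_{10} = v_{8} — sig = ⟨5 | 1⟩

so the primitive-relation signature multiset is
[⟨2 | 0⟩, ⟨2 | 1⟩, ⟨2 | 1⟩, ⟨2 | 1⟩, ⟨2 | 1⟩, ⟨2 | 1 1⟩, ⟨2 | 1 1⟩, ⟨2 | 1 1⟩, ⟨2 | 1 1 1⟩, ⟨2 | 1 1 1 1⟩, ⟨2 | 1 1 1 2⟩, ⟨3 | 0⟩, ⟨4 | 1⟩, ⟨5 | 1⟩]


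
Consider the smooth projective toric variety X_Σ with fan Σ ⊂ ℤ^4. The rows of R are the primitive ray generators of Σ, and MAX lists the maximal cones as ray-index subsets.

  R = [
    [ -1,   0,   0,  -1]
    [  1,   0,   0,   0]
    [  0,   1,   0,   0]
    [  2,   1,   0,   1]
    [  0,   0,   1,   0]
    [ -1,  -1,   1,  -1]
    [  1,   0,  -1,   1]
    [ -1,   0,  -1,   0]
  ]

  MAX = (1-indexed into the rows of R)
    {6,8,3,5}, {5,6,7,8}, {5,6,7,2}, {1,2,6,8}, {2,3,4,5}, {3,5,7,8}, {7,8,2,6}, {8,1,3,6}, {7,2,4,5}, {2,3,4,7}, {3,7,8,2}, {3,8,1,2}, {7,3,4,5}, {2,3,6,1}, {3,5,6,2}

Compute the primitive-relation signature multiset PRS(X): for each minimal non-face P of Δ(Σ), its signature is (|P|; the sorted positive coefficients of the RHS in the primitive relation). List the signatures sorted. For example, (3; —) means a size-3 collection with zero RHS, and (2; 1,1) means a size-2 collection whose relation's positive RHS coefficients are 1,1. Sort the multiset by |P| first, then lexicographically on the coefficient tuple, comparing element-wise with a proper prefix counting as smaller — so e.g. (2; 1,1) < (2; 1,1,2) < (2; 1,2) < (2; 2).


|primitive collections| = 9. Relations:

  {1,4}:  v_{1} + v_{4} = v_{2} + v_{3}  so sig = (2; 1,1)
  {1,5}:  v_{1} + v_{5} = v_{3} + v_{6}  so sig = (2; 1,1)
  {1,7}:  v_{1} + v_{7} = v_{2} + v_{8}  so sig = (2; 1,1)
  {4,6}:  v_{4} + v_{6} = v_{2} + v_{5}  so sig = (2; 1,1)
  {4,8}:  v_{4} + v_{8} = v_{3} + v_{7}  so sig = (2; 1,1)
  {2,5,8}:  v_{2} + v_{5} + v_{8} = 0  so sig = (3; —)
  {3,6,7}:  v_{3} + v_{6} + v_{7} = 0  so sig = (3; —)
  {2,3,5,7}:  v_{2} + v_{3} + v_{5} + v_{7} = v_{4}  so sig = (4; 1)
  {2,3,6,8}:  v_{2} + v_{3} + v_{6} + v_{8} = v_{1}  so sig = (4; 1)

Signatures (|P|; sorted positive RHS coefficients), sorted:
{ (2; 1,1) ×5,  (3; —) ×2,  (4; 1) ×2 }


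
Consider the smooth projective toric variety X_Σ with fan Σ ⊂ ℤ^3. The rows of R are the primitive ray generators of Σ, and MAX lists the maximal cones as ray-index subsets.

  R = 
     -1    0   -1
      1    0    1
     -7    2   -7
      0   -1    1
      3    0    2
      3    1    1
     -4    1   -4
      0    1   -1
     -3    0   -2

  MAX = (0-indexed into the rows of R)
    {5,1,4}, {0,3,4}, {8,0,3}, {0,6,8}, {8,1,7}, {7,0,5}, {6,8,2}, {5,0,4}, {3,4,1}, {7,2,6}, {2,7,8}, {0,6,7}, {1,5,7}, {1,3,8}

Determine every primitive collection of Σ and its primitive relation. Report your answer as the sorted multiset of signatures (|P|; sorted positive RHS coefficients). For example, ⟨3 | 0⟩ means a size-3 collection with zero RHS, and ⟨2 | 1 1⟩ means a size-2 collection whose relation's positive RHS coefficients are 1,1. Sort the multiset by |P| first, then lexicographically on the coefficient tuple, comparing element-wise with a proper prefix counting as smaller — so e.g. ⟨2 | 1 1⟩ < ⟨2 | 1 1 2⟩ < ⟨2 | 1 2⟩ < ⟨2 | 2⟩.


Δ(Σ) — 9 vertices, 17 min non-faces:

  P = {0,1}:  v_{0} + v_{1} = 0  so sig = ⟨2 | 0⟩
  P = {3,7}:  v_{3} + v_{7} = 0  so sig = ⟨2 | 0⟩
  P = {4,8}:  v_{4} + v_{8} = 0  so sig = ⟨2 | 0⟩
  P = {3,5}:  v_{3} + v_{5} = v_{4}  so sig = ⟨2 | 1⟩
  P = {4,7}:  v_{4} + v_{7} = v_{5}  so sig = ⟨2 | 1⟩
  P = {5,8}:  v_{5} + v_{8} = v_{7}  so sig = ⟨2 | 1⟩
  P = {1,6}:  v_{1} + v_{6} = v_{7} + v_{8}  so sig = ⟨2 | 1 1⟩
  P = {2,3}:  v_{2} + v_{3} = v_{6} + v_{8}  so sig = ⟨2 | 1 1⟩
  P = {2,4}:  v_{2} + v_{4} = v_{6} + v_{7}  so sig = ⟨2 | 1 1⟩
  P = {3,6}:  v_{3} + v_{6} = v_{0} + v_{8}  so sig = ⟨2 | 1 1⟩
  P = {4,6}:  v_{4} + v_{6} = v_{0} + v_{7}  so sig = ⟨2 | 1 1⟩
  P = {2,5}:  v_{2} + v_{5} = v_{6} + 2·v_{7}  so sig = ⟨2 | 1 2⟩
  P = {5,6}:  v_{5} + v_{6} = v_{0} + 2·v_{7}  so sig = ⟨2 | 1 2⟩
  P = {0,2}:  v_{0} + v_{2} = 2·v_{6}  so sig = ⟨2 | 2⟩
  P = {1,2}:  v_{1} + v_{2} = 2·v_{7} + 2·v_{8}  so sig = ⟨2 | 2 2⟩
  P = {0,7,8}:  v_{0} + v_{7} + v_{8} = v_{6}  so sig = ⟨3 | 1⟩
  P = {6,7,8}:  v_{6} + v_{7} + v_{8} = v_{2}  so sig = ⟨3 | 1⟩

Signatures (|P|; sorted positive RHS coefficients), sorted:
{ ⟨2 | 0⟩ ×3,  ⟨2 | 1⟩ ×3,  ⟨2 | 1 1⟩ ×5,  ⟨2 | 1 2⟩ ×2,  ⟨2 | 2⟩,  ⟨2 | 2 2⟩,  ⟨3 | 1⟩ ×2 }


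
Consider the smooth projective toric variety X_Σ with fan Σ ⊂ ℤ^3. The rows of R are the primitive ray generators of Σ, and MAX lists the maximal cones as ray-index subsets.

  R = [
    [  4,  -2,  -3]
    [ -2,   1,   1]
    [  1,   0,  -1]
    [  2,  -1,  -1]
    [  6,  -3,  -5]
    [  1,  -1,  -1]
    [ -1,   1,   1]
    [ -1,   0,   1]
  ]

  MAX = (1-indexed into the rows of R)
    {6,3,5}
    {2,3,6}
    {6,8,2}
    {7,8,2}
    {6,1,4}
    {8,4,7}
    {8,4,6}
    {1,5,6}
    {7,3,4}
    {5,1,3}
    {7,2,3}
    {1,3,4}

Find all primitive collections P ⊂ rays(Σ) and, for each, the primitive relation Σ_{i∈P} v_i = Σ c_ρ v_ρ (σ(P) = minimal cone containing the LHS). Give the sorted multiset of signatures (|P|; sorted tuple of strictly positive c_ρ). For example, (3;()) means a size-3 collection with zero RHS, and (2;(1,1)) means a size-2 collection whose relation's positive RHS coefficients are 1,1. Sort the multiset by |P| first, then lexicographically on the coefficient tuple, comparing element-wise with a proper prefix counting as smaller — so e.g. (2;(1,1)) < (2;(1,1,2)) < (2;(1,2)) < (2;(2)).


12 collections generate NE(X_Σ); each relation:

  P = {2,4}:  v_{2} + v_{4} = 0 ; sig = (2;())
  P = {3,8}:  v_{3} + v_{8} = 0 ; sig = (2;())
  P = {6,7}:  v_{6} + v_{7} = 0 ; sig = (2;())
  P = {1,2}:  v_{1} + v_{2} = v_{3} + v_{6} ; sig = (2;(1,1))
  P = {1,7}:  v_{1} + v_{7} = v_{3} + v_{4} ; sig = (2;(1,1))
  P = {1,8}:  v_{1} + v_{8} = v_{4} + v_{6} ; sig = (2;(1,1))
  P = {5,7}:  v_{5} + v_{7} = v_{1} + v_{3} ; sig = (2;(1,1))
  P = {5,8}:  v_{5} + v_{8} = v_{1} + v_{6} ; sig = (2;(1,1))
  P = {4,5}:  v_{4} + v_{5} = 2·v_{1} ; sig = (2;(2))
  P = {2,5}:  v_{2} + v_{5} = 2·v_{3} + 2·v_{6} ; sig = (2;(2,2))
  P = {1,3,6}:  v_{1} + v_{3} + v_{6} = v_{5} ; sig = (3;(1))
  P = {3,4,6}:  v_{3} + v_{4} + v_{6} = v_{1} ; sig = (3;(1))

Signatures (|P|; sorted positive RHS coefficients), sorted:
    |P|=2: 10 collections, coeffs (), (), (), (1,1), (1,1), (1,1), (1,1), (1,1), (2), (2,2)
    |P|=3: 2 collections, coeffs (1), (1)


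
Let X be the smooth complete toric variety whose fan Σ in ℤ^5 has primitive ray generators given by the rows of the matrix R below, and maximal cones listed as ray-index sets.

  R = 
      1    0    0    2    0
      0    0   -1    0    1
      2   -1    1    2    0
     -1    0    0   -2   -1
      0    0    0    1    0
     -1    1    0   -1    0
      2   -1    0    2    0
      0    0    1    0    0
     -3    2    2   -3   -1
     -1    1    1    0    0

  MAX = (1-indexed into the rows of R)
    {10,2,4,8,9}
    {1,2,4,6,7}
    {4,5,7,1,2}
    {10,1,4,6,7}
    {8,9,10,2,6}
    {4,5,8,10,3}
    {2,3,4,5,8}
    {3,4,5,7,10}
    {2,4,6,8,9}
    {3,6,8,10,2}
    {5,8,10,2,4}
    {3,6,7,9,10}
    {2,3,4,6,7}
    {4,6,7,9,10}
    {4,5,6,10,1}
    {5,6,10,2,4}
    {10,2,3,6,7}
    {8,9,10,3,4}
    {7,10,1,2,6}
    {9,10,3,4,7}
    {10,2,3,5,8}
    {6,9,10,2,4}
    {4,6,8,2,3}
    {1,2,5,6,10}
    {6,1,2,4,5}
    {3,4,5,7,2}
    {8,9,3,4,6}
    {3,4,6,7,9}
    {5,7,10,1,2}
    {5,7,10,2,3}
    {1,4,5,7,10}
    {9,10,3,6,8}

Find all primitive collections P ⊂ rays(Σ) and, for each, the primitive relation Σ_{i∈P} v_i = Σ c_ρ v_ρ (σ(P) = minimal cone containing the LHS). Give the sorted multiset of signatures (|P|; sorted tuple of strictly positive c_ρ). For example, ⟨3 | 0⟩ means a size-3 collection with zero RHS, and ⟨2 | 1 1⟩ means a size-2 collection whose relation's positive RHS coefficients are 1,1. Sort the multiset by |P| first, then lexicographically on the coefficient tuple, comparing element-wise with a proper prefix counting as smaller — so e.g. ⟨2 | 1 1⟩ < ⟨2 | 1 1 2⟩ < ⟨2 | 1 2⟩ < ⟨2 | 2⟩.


15 collections generate NE(X_Σ); each relation:

  {7,8}:  v_{7} + v_{8} = v_{3}  ⇒ sig = ⟨2 | 1⟩
  {1,8}:  v_{1} + v_{8} = v_{7} + v_{10}  ⇒ sig = ⟨2 | 1 1⟩
  {1,9}:  v_{1} + v_{9} = v_{4} + v_{6} + v_{7} + 2·v_{10}  ⇒ sig = ⟨2 | 1 1 1 2⟩
  {1,3}:  v_{1} + v_{3} = 2·v_{7} + v_{10}  ⇒ sig = ⟨2 | 1 2⟩
  {5,9}:  v_{5} + v_{9} = v_{4} + 2·v_{10}  ⇒ sig = ⟨2 | 1 2⟩
  {5,6,7}:  v_{5} + v_{6} + v_{7} = v_{1}  ⇒ sig = ⟨3 | 1⟩
  {5,6,8}:  v_{5} + v_{6} + v_{8} = v_{10}  ⇒ sig = ⟨3 | 1⟩
  {2,7,9}:  v_{2} + v_{7} + v_{9} = v_{6} + v_{8}  ⇒ sig = ⟨3 | 1 1⟩
  {3,5,6}:  v_{3} + v_{5} + v_{6} = v_{7} + v_{10}  ⇒ sig = ⟨3 | 1 1⟩
  {2,3,9}:  v_{2} + v_{3} + v_{9} = v_{6} + 2·v_{8}  ⇒ sig = ⟨3 | 1 2⟩
  {2,4,7,10}:  v_{2} + v_{4} + v_{7} + v_{10} = 0  ⇒ sig = ⟨4 | 0⟩
  {2,3,4,10}:  v_{2} + v_{3} + v_{4} + v_{10} = v_{8}  ⇒ sig = ⟨4 | 1⟩
  {4,6,8,10}:  v_{4} + v_{6} + v_{8} + v_{10} = v_{9}  ⇒ sig = ⟨4 | 1⟩
  {1,2,4,10}:  v_{1} + v_{2} + v_{4} + v_{10} = v_{5} + v_{6}  ⇒ sig = ⟨4 | 1 1⟩
  {3,4,6,10}:  v_{3} + v_{4} + v_{6} + v_{10} = v_{7} + v_{9}  ⇒ sig = ⟨4 | 1 1⟩

Hence PRS(X_Σ) =
    ⟨2 | 1⟩
    ⟨2 | 1 1⟩
    ⟨2 | 1 1 1 2⟩
    ⟨2 | 1 2⟩
    ⟨2 | 1 2⟩
    ⟨3 | 1⟩
    ⟨3 | 1⟩
    ⟨3 | 1 1⟩
    ⟨3 | 1 1⟩
    ⟨3 | 1 2⟩
    ⟨4 | 0⟩
    ⟨4 | 1⟩
    ⟨4 | 1⟩
    ⟨4 | 1 1⟩
    ⟨4 | 1 1⟩


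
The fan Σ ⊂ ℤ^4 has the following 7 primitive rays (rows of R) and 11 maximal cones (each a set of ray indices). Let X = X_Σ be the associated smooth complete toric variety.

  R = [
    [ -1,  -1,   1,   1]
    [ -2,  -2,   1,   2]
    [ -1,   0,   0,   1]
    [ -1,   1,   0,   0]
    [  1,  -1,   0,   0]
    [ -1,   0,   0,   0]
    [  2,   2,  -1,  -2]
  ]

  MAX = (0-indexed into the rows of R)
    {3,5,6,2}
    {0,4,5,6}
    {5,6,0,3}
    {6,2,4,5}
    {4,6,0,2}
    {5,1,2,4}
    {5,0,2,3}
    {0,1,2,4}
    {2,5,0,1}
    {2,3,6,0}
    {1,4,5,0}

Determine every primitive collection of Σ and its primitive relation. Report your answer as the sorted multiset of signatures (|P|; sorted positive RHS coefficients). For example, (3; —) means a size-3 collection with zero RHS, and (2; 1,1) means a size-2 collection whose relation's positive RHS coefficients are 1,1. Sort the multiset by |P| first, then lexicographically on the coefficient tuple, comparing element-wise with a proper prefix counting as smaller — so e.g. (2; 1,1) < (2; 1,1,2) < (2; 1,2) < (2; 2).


Primitive collections (5):

  P = {1,6}:  v_{1} + v_{6} = 0 ; sig = (2; —)
  P = {3,4}:  v_{3} + v_{4} = 0 ; sig = (2; —)
  P = {1,3}:  v_{1} + v_{3} = v_{0} + v_{2} + v_{5} ; sig = (2; 1,1,1)
  P = {0,2,4,5}:  v_{0} + v_{2} + v_{4} + v_{5} = v_{1} ; sig = (4; 1)
  P = {0,2,5,6}:  v_{0} + v_{2} + v_{5} + v_{6} = v_{3} ; sig = (4; 1)

Hence PRS(X_Σ) =
{ (2; —) ×2,  (2; 1,1,1),  (4; 1) ×2 }


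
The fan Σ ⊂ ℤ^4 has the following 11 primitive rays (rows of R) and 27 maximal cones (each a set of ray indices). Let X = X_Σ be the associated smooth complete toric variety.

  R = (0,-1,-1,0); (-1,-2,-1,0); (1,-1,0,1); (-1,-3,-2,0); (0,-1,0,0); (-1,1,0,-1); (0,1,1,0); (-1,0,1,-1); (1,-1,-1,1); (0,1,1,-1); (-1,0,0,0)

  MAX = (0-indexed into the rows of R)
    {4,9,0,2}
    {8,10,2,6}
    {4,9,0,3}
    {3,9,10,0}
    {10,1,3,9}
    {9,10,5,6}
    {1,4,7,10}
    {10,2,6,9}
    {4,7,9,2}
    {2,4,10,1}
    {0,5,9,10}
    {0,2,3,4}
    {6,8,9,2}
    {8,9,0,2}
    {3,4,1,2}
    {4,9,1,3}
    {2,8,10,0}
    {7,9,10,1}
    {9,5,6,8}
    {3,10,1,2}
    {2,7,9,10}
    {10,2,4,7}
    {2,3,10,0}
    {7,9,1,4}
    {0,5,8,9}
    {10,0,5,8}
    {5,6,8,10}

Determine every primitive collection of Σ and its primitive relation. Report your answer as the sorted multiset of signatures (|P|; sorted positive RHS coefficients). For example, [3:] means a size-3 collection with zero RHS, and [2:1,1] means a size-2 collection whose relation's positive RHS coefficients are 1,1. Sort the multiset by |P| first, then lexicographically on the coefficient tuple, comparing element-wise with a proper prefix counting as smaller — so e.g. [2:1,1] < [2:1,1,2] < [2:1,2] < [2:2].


25 collections generate NE(X_Σ); each relation:

  • {0,6}:  v_{0} + v_{6} = 0 ; sig = [2:]
  • {2,5}:  v_{2} + v_{5} = 0 ; sig = [2:]
  • {0,1}:  v_{0} + v_{1} = v_{3} ; sig = [2:1]
  • {3,6}:  v_{3} + v_{6} = v_{1} ; sig = [2:1]
  • {7,8}:  v_{7} + v_{8} = v_{4} ; sig = [2:1]
  • {0,7}:  v_{0} + v_{7} = v_{1} + v_{9} ; sig = [2:1,1]
  • {1,6}:  v_{1} + v_{6} = v_{4} + v_{10} ; sig = [2:1,1]
  • {4,8}:  v_{4} + v_{8} = v_{0} + v_{2} ; sig = [2:1,1]
  • {4,5}:  v_{4} + v_{5} = v_{0} + v_{9} + v_{10} ; sig = [2:1,1,1]
  • {4,6}:  v_{4} + v_{6} = v_{2} + v_{9} + v_{10} ; sig = [2:1,1,1]
  • {1,8}:  v_{1} + v_{8} = 2·v_{0} + v_{2} + v_{10} ; sig = [2:1,1,2]
  • {3,8}:  v_{3} + v_{8} = 3·v_{0} + v_{2} + v_{10} ; sig = [2:1,1,3]
  • {3,7}:  v_{3} + v_{7} = 2·v_{1} + v_{9} ; sig = [2:1,2]
  • {1,5}:  v_{1} + v_{5} = 2·v_{0} + v_{9} + 2·v_{10} ; sig = [2:1,2,2]
  • {5,7}:  v_{5} + v_{7} = v_{0} + 2·v_{9} + 2·v_{10} ; sig = [2:1,2,2]
  • {6,7}:  v_{6} + v_{7} = v_{2} + 2·v_{9} + 2·v_{10} ; sig = [2:1,2,2]
  • {3,5}:  v_{3} + v_{5} = 3·v_{0} + v_{9} + 2·v_{10} ; sig = [2:1,2,3]
  • {8,9,10}:  v_{8} + v_{9} + v_{10} = 0 ; sig = [3:]
  • {0,4,10}:  v_{0} + v_{4} + v_{10} = v_{1} ; sig = [3:1]
  • {4,9,10}:  v_{4} + v_{9} + v_{10} = v_{7} ; sig = [3:1]
  • {2,3,9}:  v_{2} + v_{3} + v_{9} = v_{0} + 2·v_{4} ; sig = [3:1,2]
  • {1,2,7}:  v_{1} + v_{2} + v_{7} = 3·v_{4} + v_{10} ; sig = [3:1,3]
  • {1,2,9}:  v_{1} + v_{2} + v_{9} = 2·v_{4} ; sig = [3:2]
  • {3,4,10}:  v_{3} + v_{4} + v_{10} = 2·v_{1} ; sig = [3:2]
  • {0,2,9,10}:  v_{0} + v_{2} + v_{9} + v_{10} = v_{4} ; sig = [4:1]

Signatures (|P|; sorted positive RHS coefficients), sorted:
    |P|=2: 17 collections, coeffs (), (), (1), (1), (1), (1,1), (1,1), (1,1), (1,1,1), (1,1,1), (1,1,2), (1,1,3), (1,2), (1,2,2), (1,2,2), (1,2,2), (1,2,3)
    |P|=3: 7 collections, coeffs (), (1), (1), (1,2), (1,3), (2), (2)
    |P|=4: 1 collection, coeffs (1)


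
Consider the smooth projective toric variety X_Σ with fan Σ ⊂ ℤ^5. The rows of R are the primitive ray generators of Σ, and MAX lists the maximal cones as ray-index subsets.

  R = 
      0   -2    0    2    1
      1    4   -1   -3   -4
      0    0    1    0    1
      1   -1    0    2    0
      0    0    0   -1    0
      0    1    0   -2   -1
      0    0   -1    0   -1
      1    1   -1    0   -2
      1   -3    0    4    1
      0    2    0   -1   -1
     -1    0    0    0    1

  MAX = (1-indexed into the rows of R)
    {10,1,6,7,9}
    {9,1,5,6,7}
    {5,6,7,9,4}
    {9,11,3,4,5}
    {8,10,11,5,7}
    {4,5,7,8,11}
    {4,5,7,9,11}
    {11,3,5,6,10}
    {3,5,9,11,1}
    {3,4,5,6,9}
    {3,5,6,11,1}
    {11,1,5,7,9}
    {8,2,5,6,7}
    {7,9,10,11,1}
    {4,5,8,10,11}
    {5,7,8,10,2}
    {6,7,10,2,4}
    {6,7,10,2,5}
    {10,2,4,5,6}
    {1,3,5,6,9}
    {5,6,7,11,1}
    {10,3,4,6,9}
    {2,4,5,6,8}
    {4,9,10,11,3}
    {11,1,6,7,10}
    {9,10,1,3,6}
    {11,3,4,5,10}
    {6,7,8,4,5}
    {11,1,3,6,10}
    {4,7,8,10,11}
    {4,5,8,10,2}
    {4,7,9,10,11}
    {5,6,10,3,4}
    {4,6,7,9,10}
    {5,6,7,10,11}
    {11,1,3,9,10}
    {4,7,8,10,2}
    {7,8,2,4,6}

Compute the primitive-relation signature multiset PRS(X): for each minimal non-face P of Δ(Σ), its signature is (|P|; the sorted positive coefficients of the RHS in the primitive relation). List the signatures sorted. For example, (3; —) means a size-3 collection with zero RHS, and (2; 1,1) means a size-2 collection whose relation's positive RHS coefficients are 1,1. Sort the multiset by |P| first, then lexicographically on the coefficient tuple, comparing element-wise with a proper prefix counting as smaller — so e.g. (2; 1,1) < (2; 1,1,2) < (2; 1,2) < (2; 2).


17 minimal non-faces of Δ(Σ) (on 11 rays):

  • {3,7}:  v_{3} + v_{7} = 0  so sig = (2; —)
  • {1,4}:  v_{1} + v_{4} = v_{9}  so sig = (2; 1)
  • {1,8}:  v_{1} + v_{8} = v_{4} + v_{7}  so sig = (2; 1,1)
  • {3,8}:  v_{3} + v_{8} = v_{4} + v_{5} + v_{10}  so sig = (2; 1,1,1)
  • {1,2}:  v_{1} + v_{2} = v_{4} + v_{6} + v_{7} + v_{10}  so sig = (2; 1,1,1,1)
  • {2,3}:  v_{2} + v_{3} = v_{4} + v_{5} + v_{6} + 2·v_{10}  so sig = (2; 1,1,1,2)
  • {2,9}:  v_{2} + v_{9} = 2·v_{4} + v_{6} + v_{7} + v_{10}  so sig = (2; 1,1,1,2)
  • {2,11}:  v_{2} + v_{11} = v_{5} + v_{7} + 2·v_{10}  so sig = (2; 1,1,2)
  • {8,9}:  v_{8} + v_{9} = 2·v_{4} + v_{7}  so sig = (2; 1,2)
  • {1,5,10}:  v_{1} + v_{5} + v_{10} = 0  so sig = (3; —)
  • {4,6,11}:  v_{4} + v_{6} + v_{11} = 0  so sig = (3; —)
  • {5,9,10}:  v_{5} + v_{9} + v_{10} = v_{4}  so sig = (3; 1)
  • {6,8,10}:  v_{6} + v_{8} + v_{10} = v_{2}  so sig = (3; 1)
  • {6,9,11}:  v_{6} + v_{9} + v_{11} = v_{1}  so sig = (3; 1)
  • {6,8,11}:  v_{6} + v_{8} + v_{11} = v_{5} + v_{7} + v_{10}  so sig = (3; 1,1,1)
  • {4,5,7,10}:  v_{4} + v_{5} + v_{7} + v_{10} = v_{8}  so sig = (4; 1)
  • {2,4,5,7}:  v_{2} + v_{4} + v_{5} + v_{7} = v_{6} + 2·v_{8}  so sig = (4; 1,2)

so the primitive-relation signature multiset is
{ (2; —),  (2; 1),  (2; 1,1),  (2; 1,1,1),  (2; 1,1,1,1),  (2; 1,1,1,2) ×2,  (2; 1,1,2),  (2; 1,2),  (3; —) ×2,  (3; 1) ×3,  (3; 1,1,1),  (4; 1),  (4; 1,2) }


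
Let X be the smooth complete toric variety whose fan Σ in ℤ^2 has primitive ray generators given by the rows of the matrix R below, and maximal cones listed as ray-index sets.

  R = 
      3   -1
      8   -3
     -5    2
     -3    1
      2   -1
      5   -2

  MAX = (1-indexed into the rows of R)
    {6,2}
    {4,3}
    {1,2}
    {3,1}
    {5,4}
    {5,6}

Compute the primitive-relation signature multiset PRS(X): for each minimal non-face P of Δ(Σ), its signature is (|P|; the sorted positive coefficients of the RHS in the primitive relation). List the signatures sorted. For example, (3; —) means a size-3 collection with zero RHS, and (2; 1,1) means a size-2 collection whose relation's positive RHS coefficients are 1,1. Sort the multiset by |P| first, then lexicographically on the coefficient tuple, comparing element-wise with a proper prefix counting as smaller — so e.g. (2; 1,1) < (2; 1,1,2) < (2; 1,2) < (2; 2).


The 9 primitive collections of Σ (r=6, n=2):

  {1,4}:  v_{1} + v_{4} = 0  so sig = (2; —)
  {3,6}:  v_{3} + v_{6} = 0  so sig = (2; —)
  {1,5}:  v_{1} + v_{5} = v_{6}  so sig = (2; 1)
  {1,6}:  v_{1} + v_{6} = v_{2}  so sig = (2; 1)
  {2,3}:  v_{2} + v_{3} = v_{1}  so sig = (2; 1)
  {2,4}:  v_{2} + v_{4} = v_{6}  so sig = (2; 1)
  {3,5}:  v_{3} + v_{5} = v_{4}  so sig = (2; 1)
  {4,6}:  v_{4} + v_{6} = v_{5}  so sig = (2; 1)
  {2,5}:  v_{2} + v_{5} = 2·v_{6}  so sig = (2; 2)

so the primitive-relation signature multiset is
{ (2; —) ×2,  (2; 1) ×6,  (2; 2) }


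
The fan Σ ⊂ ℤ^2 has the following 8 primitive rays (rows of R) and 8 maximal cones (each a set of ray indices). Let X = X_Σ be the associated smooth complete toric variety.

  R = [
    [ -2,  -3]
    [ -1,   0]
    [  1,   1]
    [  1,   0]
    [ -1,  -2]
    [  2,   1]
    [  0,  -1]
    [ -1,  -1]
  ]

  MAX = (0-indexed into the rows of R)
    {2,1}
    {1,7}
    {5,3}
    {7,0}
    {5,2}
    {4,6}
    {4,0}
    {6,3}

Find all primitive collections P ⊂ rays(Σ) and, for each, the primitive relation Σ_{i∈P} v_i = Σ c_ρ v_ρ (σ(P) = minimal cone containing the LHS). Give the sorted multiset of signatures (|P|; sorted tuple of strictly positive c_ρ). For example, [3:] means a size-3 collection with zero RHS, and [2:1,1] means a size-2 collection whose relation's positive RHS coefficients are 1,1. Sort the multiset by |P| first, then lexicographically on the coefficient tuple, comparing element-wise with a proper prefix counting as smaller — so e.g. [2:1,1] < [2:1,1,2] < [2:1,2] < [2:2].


|primitive collections| = 20. Relations:

  P = {1,3}:  v_{1} + v_{3} = 0 — sig = [2:]
  P = {2,7}:  v_{2} + v_{7} = 0 — sig = [2:]
  P = {0,2}:  v_{0} + v_{2} = v_{4} — sig = [2:1]
  P = {1,5}:  v_{1} + v_{5} = v_{2} — sig = [2:1]
  P = {1,6}:  v_{1} + v_{6} = v_{7} — sig = [2:1]
  P = {2,3}:  v_{2} + v_{3} = v_{5} — sig = [2:1]
  P = {2,4}:  v_{2} + v_{4} = v_{6} — sig = [2:1]
  P = {2,6}:  v_{2} + v_{6} = v_{3} — sig = [2:1]
  P = {3,7}:  v_{3} + v_{7} = v_{6} — sig = [2:1]
  P = {4,7}:  v_{4} + v_{7} = v_{0} — sig = [2:1]
  P = {5,7}:  v_{5} + v_{7} = v_{3} — sig = [2:1]
  P = {6,7}:  v_{6} + v_{7} = v_{4} — sig = [2:1]
  P = {0,3}:  v_{0} + v_{3} = v_{4} + v_{6} — sig = [2:1,1]
  P = {4,5}:  v_{4} + v_{5} = v_{3} + v_{6} — sig = [2:1,1]
  P = {0,5}:  v_{0} + v_{5} = 2·v_{6} — sig = [2:2]
  P = {0,6}:  v_{0} + v_{6} = 2·v_{4} — sig = [2:2]
  P = {1,4}:  v_{1} + v_{4} = 2·v_{7} — sig = [2:2]
  P = {3,4}:  v_{3} + v_{4} = 2·v_{6} — sig = [2:2]
  P = {5,6}:  v_{5} + v_{6} = 2·v_{3} — sig = [2:2]
  P = {0,1}:  v_{0} + v_{1} = 3·v_{7} — sig = [2:3]

so the primitive-relation signature multiset is
    |P|=2: 20 collections, coeffs (), (), (1), (1), (1), (1), (1), (1), (1), (1), (1), (1), (1,1), (1,1), (2), (2), (2), (2), (2), (3)


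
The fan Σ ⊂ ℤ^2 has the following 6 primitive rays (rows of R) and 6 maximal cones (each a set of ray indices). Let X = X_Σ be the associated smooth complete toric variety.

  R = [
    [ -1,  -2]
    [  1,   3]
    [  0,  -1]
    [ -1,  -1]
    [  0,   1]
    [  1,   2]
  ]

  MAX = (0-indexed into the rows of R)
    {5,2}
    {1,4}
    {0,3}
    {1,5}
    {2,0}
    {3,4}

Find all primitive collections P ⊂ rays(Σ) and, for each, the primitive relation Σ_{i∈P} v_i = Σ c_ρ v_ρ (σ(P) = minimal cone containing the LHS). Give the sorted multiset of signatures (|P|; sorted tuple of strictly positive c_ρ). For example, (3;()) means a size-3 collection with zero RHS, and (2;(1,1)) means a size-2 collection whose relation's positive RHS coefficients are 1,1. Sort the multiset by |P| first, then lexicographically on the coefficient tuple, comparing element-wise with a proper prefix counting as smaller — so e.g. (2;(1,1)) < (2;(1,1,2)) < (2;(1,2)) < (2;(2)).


Σ has 9 primitive collections:

  • {0,5}:  v_{0} + v_{5} = 0  ⇒ sig = (2;())
  • {2,4}:  v_{2} + v_{4} = 0  ⇒ sig = (2;())
  • {0,1}:  v_{0} + v_{1} = v_{4}  ⇒ sig = (2;(1))
  • {0,4}:  v_{0} + v_{4} = v_{3}  ⇒ sig = (2;(1))
  • {1,2}:  v_{1} + v_{2} = v_{5}  ⇒ sig = (2;(1))
  • {2,3}:  v_{2} + v_{3} = v_{0}  ⇒ sig = (2;(1))
  • {3,5}:  v_{3} + v_{5} = v_{4}  ⇒ sig = (2;(1))
  • {4,5}:  v_{4} + v_{5} = v_{1}  ⇒ sig = (2;(1))
  • {1,3}:  v_{1} + v_{3} = 2·v_{4}  ⇒ sig = (2;(2))

Hence PRS(X_Σ) =
{ (2;()) ×2,  (2;(1)) ×6,  (2;(2)) }


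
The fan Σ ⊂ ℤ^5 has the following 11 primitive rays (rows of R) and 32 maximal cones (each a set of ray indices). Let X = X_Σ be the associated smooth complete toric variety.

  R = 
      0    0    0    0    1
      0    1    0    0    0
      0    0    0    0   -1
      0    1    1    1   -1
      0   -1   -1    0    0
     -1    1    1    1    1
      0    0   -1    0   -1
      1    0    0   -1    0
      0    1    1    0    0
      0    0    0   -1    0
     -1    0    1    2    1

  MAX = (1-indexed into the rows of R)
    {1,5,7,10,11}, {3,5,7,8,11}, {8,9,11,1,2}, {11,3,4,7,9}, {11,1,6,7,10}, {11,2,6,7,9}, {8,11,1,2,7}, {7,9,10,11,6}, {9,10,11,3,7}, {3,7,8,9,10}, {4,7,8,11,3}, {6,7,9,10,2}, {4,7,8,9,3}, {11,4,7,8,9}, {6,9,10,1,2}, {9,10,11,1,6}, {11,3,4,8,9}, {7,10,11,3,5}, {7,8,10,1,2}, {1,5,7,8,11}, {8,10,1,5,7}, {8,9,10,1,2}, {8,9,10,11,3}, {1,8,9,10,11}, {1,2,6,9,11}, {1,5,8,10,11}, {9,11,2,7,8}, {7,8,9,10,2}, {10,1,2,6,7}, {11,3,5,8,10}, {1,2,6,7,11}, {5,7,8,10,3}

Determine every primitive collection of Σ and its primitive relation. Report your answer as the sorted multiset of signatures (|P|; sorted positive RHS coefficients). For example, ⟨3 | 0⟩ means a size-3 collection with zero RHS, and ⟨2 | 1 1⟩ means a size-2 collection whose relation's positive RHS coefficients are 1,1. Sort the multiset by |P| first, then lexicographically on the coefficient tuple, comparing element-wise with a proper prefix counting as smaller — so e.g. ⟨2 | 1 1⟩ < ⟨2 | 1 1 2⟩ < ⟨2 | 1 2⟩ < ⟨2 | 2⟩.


Minimal non-faces — 16 found among 11 rays, 32 max cones:

  P={1,3}:  v_{1} + v_{3} = 0 — sig = ⟨2 | 0⟩
  P={5,9}:  v_{5} + v_{9} = 0 — sig = ⟨2 | 0⟩
  P={2,3}:  v_{2} + v_{3} = v_{7} + v_{9} — sig = ⟨2 | 1 1⟩
  P={2,5}:  v_{2} + v_{5} = v_{1} + v_{7} — sig = ⟨2 | 1 1⟩
  P={4,10}:  v_{4} + v_{10} = v_{3} + v_{9} — sig = ⟨2 | 1 1⟩
  P={6,8}:  v_{6} + v_{8} = v_{1} + v_{9} — sig = ⟨2 | 1 1⟩
  P={1,4}:  v_{1} + v_{4} = v_{7} + v_{8} + v_{9} + v_{11} — sig = ⟨2 | 1 1 1 1⟩
  P={3,6}:  v_{3} + v_{6} = v_{7} + v_{9} + v_{10} + v_{11} — sig = ⟨2 | 1 1 1 1⟩
  P={4,5}:  v_{4} + v_{5} = v_{3} + v_{7} + v_{8} + v_{11} — sig = ⟨2 | 1 1 1 1⟩
  P={5,6}:  v_{5} + v_{6} = v_{1} + v_{7} + v_{10} + v_{11} — sig = ⟨2 | 1 1 1 1⟩
  P={4,6}:  v_{4} + v_{6} = v_{7} + 2·v_{9} + v_{11} — sig = ⟨2 | 1 1 2⟩
  P={2,4}:  v_{2} + v_{4} = 2·v_{7} + v_{8} + 2·v_{9} + v_{11} — sig = ⟨2 | 1 1 2 2⟩
  P={1,7,9}:  v_{1} + v_{7} + v_{9} = v_{2} — sig = ⟨3 | 1⟩
  P={2,10,11}:  v_{2} + v_{10} + v_{11} = v_{6} — sig = ⟨3 | 1⟩
  P={7,8,10,11}:  v_{7} + v_{8} + v_{10} + v_{11} = 0 — sig = ⟨4 | 0⟩
  P={3,7,8,9,11}:  v_{3} + v_{7} + v_{8} + v_{9} + v_{11} = v_{4} — sig = ⟨5 | 1⟩

so the primitive-relation signature multiset is
    |P|=2: 12 collections, coeffs (), (), (1,1), (1,1), (1,1), (1,1), (1,1,1,1), (1,1,1,1), (1,1,1,1), (1,1,1,1), (1,1,2), (1,1,2,2)
    |P|=3: 2 collections, coeffs (1), (1)
    |P|=4: 1 collection, coeffs ()
    |P|=5: 1 collection, coeffs (1)


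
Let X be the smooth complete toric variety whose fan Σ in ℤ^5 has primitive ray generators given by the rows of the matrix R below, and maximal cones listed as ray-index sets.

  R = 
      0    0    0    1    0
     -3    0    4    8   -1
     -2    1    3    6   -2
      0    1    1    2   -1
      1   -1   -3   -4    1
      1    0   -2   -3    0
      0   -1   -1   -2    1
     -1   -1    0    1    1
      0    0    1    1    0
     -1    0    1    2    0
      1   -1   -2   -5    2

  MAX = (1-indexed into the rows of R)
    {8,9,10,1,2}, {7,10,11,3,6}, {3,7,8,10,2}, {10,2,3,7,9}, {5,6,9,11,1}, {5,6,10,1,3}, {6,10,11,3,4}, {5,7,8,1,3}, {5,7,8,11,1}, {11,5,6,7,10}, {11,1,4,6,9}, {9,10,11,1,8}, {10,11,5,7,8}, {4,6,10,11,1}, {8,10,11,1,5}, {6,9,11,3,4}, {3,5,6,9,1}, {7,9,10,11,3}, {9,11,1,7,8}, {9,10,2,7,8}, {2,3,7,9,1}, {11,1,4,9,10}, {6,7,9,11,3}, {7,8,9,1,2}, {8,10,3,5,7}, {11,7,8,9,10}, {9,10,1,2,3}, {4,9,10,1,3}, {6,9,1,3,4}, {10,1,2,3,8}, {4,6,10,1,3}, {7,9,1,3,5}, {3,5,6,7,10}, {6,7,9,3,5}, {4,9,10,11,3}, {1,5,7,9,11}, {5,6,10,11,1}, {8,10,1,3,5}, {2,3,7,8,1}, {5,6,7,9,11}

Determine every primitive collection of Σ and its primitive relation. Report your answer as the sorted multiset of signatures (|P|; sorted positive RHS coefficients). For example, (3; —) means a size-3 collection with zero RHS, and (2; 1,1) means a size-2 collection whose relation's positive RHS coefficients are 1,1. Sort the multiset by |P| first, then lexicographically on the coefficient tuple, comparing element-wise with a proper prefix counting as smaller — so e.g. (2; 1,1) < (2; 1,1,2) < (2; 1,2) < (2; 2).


Minimal non-faces — 17 found among 11 rays, 40 max cones:

  {4,7}:  v_{4} + v_{7} = 0  ⟹  sig = (2; —)
  {4,5}:  v_{4} + v_{5} = v_{1} + v_{6}  ⟹  sig = (2; 1,1)
  {4,8}:  v_{4} + v_{8} = v_{1} + v_{10}  ⟹  sig = (2; 1,1)
  {6,8}:  v_{6} + v_{8} = v_{5} + v_{10}  ⟹  sig = (2; 1,1)
  {2,6}:  v_{2} + v_{6} = v_{1} + v_{3} + v_{7}  ⟹  sig = (2; 1,1,1)
  {2,4}:  v_{2} + v_{4} = v_{1} + v_{3} + v_{9} + v_{10}  ⟹  sig = (2; 1,1,1,1)
  {2,11}:  v_{2} + v_{11} = v_{7} + v_{9} + 2·v_{10}  ⟹  sig = (2; 1,1,2)
  {2,5}:  v_{2} + v_{5} = 2·v_{1} + v_{3} + 2·v_{7}  ⟹  sig = (2; 1,2,2)
  {6,9,10}:  v_{6} + v_{9} + v_{10} = 0  ⟹  sig = (3; —)
  {1,3,11}:  v_{1} + v_{3} + v_{11} = v_{10}  ⟹  sig = (3; 1)
  {1,6,7}:  v_{1} + v_{6} + v_{7} = v_{5}  ⟹  sig = (3; 1)
  {1,7,10}:  v_{1} + v_{7} + v_{10} = v_{8}  ⟹  sig = (3; 1)
  {3,8,9}:  v_{3} + v_{8} + v_{9} = v_{2}  ⟹  sig = (3; 1)
  {5,9,10}:  v_{5} + v_{9} + v_{10} = v_{1} + v_{7}  ⟹  sig = (3; 1,1)
  {3,5,11}:  v_{3} + v_{5} + v_{11} = v_{6} + v_{7} + v_{10}  ⟹  sig = (3; 1,1,1)
  {3,8,11}:  v_{3} + v_{8} + v_{11} = v_{7} + 2·v_{10}  ⟹  sig = (3; 1,2)
  {5,8,9}:  v_{5} + v_{8} + v_{9} = 2·v_{1} + 2·v_{7}  ⟹  sig = (3; 2,2)

Sorted signature multiset PRS(X):
{ (2; —),  (2; 1,1) ×3,  (2; 1,1,1),  (2; 1,1,1,1),  (2; 1,1,2),  (2; 1,2,2),  (3; —),  (3; 1) ×4,  (3; 1,1),  (3; 1,1,1),  (3; 1,2),  (3; 2,2) }
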